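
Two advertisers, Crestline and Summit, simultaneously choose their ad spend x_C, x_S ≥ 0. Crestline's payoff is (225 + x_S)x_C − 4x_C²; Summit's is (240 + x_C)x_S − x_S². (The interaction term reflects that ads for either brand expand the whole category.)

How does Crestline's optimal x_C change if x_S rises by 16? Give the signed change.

Expanding Crestline's payoff: 225x_C + x_Sx_C − 4x_C².
∂π/∂x_C = 225 + x_S − 8x_C = 0, so x_C = 28.125 + 0.125x_S.
The reaction-function slope is 0.125, so a 16-unit rise in x_S moves x_C by 0.125 × 16 = 2. Crestline's best response rises — the actions are strategic complements.

2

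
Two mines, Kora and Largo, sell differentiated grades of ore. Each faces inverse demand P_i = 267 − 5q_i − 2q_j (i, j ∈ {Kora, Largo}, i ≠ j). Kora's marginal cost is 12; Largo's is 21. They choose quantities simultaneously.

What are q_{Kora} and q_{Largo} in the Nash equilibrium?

21.4375, 20.3125

Mine Kora's profit: π = q_{Kora}(267 − 5q_{Kora} − 2q_{Largo}) − 12q_{Kora}.
∂π/∂q_{Kora} = 255 − 10q_{Kora} − 2q_{Largo} = 0 ⇒ q_{Kora} = 25.5 − 0.2q_{Largo}.
Similarly q_{Largo} = 24.6 − 0.2q_{Kora}.
Solving the two reaction functions simultaneously: (1 − (−0.2)(−0.2))q_{Kora} = 25.5 − 0.2·24.6, so 0.96q_{Kora} = 20.58 and q_{Kora} = 21.4375.
Then q_{Largo} = 24.6 − 0.2·21.4375 = 20.3125.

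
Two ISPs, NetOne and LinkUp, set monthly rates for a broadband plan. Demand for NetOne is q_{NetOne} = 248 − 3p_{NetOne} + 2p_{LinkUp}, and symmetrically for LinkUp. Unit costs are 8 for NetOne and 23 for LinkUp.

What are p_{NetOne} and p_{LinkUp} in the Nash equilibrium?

NetOne's profit: π = (p_{NetOne} − 8)(248 − 3p_{NetOne} + 2p_{LinkUp}).
∂π/∂p_{NetOne} = 272 − 6p_{NetOne} + 2p_{LinkUp} = 0 ⇒ p_{NetOne} = 136/3 + (1/3)p_{LinkUp}.
Similarly p_{LinkUp} = 317/6 + (1/3)p_{NetOne}.
Substituting the second reaction function into the first: p_{NetOne} = 136/3 + (1/3)(317/6 + (1/3)p_{NetOne}), which gives (8/9)p_{NetOne} = 1133/18 ⇒ p_{NetOne} = 70.8125.
Then p_{LinkUp} = 317/6 + (1/3)·70.8125 = 76.4375.

70.8125, 76.4375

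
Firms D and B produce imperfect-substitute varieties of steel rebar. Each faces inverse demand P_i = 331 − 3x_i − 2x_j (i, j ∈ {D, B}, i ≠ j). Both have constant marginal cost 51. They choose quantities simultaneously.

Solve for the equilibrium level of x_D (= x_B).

Firm D's profit: π = x_D(331 − 3x_D − 2x_B) − 51x_D.
∂π/∂x_D = 280 − 6x_D − 2x_B = 0 ⇒ x_D = 140/3 − (1/3)x_B.
The game is symmetric, so in equilibrium x_B = x_D: the reaction function gives (4/3)x_D = 140/3, hence x_D = 35.

35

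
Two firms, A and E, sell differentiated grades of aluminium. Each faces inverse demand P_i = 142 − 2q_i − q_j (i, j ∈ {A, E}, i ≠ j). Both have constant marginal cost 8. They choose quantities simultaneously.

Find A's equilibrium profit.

Firm A's profit: π = q_A(142 − 2q_A − q_E) − 8q_A.
∂π/∂q_A = 134 − 4q_A − q_E = 0 ⇒ q_A = 33.5 − 0.25q_E.
The game is symmetric, so in equilibrium q_E = q_A: the reaction function gives 1.25q_A = 33.5, hence q_A = 26.8.
P_A = 142 − 2·26.8 − 26.8 = 61.6.
Profit = (61.6 − 8)·26.8 = 1436.48.

1436.48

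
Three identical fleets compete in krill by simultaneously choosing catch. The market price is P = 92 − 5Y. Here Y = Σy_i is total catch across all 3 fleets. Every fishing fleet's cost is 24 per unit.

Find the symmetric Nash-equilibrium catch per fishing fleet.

A representative fishing fleet's profit is π_i = y_i(92 − 5Y) − 24y_i, with Y = y_i + Σ_{j≠i} y_j.
First-order condition: 68 − 10y_i − 5Σ_{j≠i} y_j = 0.
In a symmetric equilibrium every fishing fleet chooses the same y, so Σ_{j≠i} y_j = 2y. The condition becomes 68 − 20y = 0, giving y = 68/20 = 3.4.

3.4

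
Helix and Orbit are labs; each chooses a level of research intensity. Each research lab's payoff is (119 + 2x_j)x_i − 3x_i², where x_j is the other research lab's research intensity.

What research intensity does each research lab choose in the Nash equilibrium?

29.75

Helix's payoff is (119 + 2x_O)x_H − 3x_H².
∂π/∂x_H = 119 + 2x_O − 6x_H = 0, so x_H = 119/6 + (1/3)x_O.
Setting x_H = x_O in the reaction function: x_H = 119/6 + (1/3)x_H, so x_H = (119/6) / (2/3) = 29.75.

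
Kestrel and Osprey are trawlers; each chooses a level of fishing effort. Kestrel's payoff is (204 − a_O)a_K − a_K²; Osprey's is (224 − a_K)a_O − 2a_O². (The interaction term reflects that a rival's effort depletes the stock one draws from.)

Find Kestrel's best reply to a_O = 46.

79

Expanding Kestrel's payoff: 204a_K − a_Oa_K − a_K².
∂π/∂a_K = 204 − a_O − 2a_K = 0, so a_K = 102 − 0.5a_O.
At a_O = 46: a_K = 102 − 0.5·46 = 79.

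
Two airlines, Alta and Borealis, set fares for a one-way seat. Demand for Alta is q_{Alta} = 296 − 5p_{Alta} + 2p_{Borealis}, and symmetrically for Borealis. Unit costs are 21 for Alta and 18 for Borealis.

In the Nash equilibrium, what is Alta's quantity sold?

144.0625

Alta's profit: π = (p_{Alta} − 21)(296 − 5p_{Alta} + 2p_{Borealis}).
∂π/∂p_{Alta} = 401 − 10p_{Alta} + 2p_{Borealis} = 0 ⇒ p_{Alta} = 40.1 + 0.2p_{Borealis}.
Similarly p_{Borealis} = 38.6 + 0.2p_{Alta}.
Solving the two reaction functions simultaneously: (1 − (0.2)(0.2))p_{Alta} = 40.1 + 0.2·38.6, so 0.96p_{Alta} = 47.82 and p_{Alta} = 49.8125.
Then p_{Borealis} = 38.6 + 0.2·49.8125 = 48.5625.
q_{Alta} = 296 − 5·49.8125 + 2·48.5625 = 144.0625.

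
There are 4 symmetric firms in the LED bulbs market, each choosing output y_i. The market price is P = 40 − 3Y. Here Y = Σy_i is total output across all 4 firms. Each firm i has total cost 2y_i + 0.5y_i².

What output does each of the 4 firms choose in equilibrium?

2.375

A representative firm's profit is π_i = y_i(40 − 3Y) − 2y_i − 0.5y_i², with Y = y_i + Σ_{j≠i} y_j.
First-order condition: 38 − 7y_i − 3Σ_{j≠i} y_j = 0.
Imposing symmetry (y_j = y for all j) turns Σ_{j≠i} y_j into 3y, so 38 = 16y and y = 2.375.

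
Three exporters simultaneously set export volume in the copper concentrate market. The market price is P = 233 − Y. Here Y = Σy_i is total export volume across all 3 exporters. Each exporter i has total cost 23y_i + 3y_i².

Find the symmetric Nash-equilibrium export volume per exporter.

21

A representative exporter's profit is π_i = y_i(233 − Y) − 23y_i − 3y_i², with Y = y_i + Σ_{j≠i} y_j.
First-order condition: 210 − 8y_i − Σ_{j≠i} y_j = 0.
In a symmetric equilibrium every exporter chooses the same y, so Σ_{j≠i} y_j = 2y. The condition becomes 210 − 10y = 0, giving y = 210/10 = 21.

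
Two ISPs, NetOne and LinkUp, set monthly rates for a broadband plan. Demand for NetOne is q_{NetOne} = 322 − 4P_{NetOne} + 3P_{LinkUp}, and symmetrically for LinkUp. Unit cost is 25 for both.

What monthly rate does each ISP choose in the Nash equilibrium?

84.4

NetOne's profit: π = (P_{NetOne} − 25)(322 − 4P_{NetOne} + 3P_{LinkUp}).
∂π/∂P_{NetOne} = 422 − 8P_{NetOne} + 3P_{LinkUp} = 0 ⇒ P_{NetOne} = 52.75 + 0.375P_{LinkUp}.
By symmetry P_{LinkUp} = P_{NetOne}; substituting into the reaction function, 0.625P_{NetOne} = 52.75 and P_{NetOne} = 84.4.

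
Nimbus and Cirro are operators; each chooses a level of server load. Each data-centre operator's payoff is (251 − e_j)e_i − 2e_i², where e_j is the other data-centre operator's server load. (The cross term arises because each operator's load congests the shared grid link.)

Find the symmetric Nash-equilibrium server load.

50.2

Nimbus's payoff is (251 − e_C)e_N − 2e_N².
∂π/∂e_N = 251 − e_C − 4e_N = 0, so e_N = 62.75 − 0.25e_C.
The game is symmetric, so in equilibrium e_C = e_N: the reaction function gives 1.25e_N = 62.75, hence e_N = 50.2.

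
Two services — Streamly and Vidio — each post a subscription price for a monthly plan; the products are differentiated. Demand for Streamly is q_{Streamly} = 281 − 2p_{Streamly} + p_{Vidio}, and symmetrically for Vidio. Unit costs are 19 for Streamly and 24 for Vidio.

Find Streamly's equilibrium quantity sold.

Streamly's profit: π = (p_{Streamly} − 19)(281 − 2p_{Streamly} + p_{Vidio}).
∂π/∂p_{Streamly} = 319 − 4p_{Streamly} + p_{Vidio} = 0 ⇒ p_{Streamly} = 79.75 + 0.25p_{Vidio}.
Similarly p_{Vidio} = 82.25 + 0.25p_{Streamly}.
Plugging p_{Vidio} into Streamly's best response: p_{Streamly} = 79.75 + 0.25(82.25 + 0.25p_{Streamly}) ⇒ 0.9375p_{Streamly} = 100.3125, so p_{Streamly} = 107.
Then p_{Vidio} = 82.25 + 0.25·107 = 109.
q_{Streamly} = 281 − 2·107 + 109 = 176.

176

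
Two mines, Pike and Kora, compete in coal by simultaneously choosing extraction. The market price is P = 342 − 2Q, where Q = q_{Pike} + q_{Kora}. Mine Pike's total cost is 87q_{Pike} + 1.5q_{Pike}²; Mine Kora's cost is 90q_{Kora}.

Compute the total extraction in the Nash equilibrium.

Mine Pike's profit: π = q_{Pike}(342 − 2(q_{Pike} + q_{Kora})) − 87q_{Pike} − 1.5q_{Pike}².
∂π/∂q_{Pike} = 255 − 7q_{Pike} − 2q_{Kora} = 0, so q_{Pike} = 255/7 − (2/7)q_{Kora}.
For Kora: ∂π/∂q_{Kora} = 252 − 4q_{Kora} − 2q_{Pike} = 0 ⇒ q_{Kora} = 63 − 0.5q_{Pike}.
Substituting the second reaction function into the first: q_{Pike} = 255/7 − (2/7)(63 − 0.5q_{Pike}), which gives (6/7)q_{Pike} = 129/7 ⇒ q_{Pike} = 21.5.
Then q_{Kora} = 63 − 0.5·21.5 = 52.25.
Total extraction: 21.5 + 52.25 = 73.75.

73.75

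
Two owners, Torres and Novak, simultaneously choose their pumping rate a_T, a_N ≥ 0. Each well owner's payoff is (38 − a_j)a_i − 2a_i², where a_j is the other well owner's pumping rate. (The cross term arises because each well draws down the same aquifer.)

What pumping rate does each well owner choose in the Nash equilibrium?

Torres's payoff is (38 − a_N)a_T − 2a_T².
∂π/∂a_T = 38 − a_N − 4a_T = 0, so a_T = 9.5 − 0.25a_N.
The game is symmetric, so in equilibrium a_N = a_T: the reaction function gives 1.25a_T = 9.5, hence a_T = 7.6.

7.6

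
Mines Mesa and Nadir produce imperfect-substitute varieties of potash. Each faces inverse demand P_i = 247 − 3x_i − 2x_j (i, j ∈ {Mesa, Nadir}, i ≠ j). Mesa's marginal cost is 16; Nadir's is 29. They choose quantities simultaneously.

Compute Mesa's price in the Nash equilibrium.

Mine Mesa's profit: π = x_{Mesa}(247 − 3x_{Mesa} − 2x_{Nadir}) − 16x_{Mesa}.
∂π/∂x_{Mesa} = 231 − 6x_{Mesa} − 2x_{Nadir} = 0 ⇒ x_{Mesa} = 38.5 − (1/3)x_{Nadir}.
Similarly x_{Nadir} = 109/3 − (1/3)x_{Mesa}.
Solving the two reaction functions simultaneously: (1 − (−1/3)(−1/3))x_{Mesa} = 38.5 − (1/3)·(109/3), so (8/9)x_{Mesa} = 475/18 and x_{Mesa} = 29.6875.
Then x_{Nadir} = 109/3 − (1/3)·29.6875 = 26.4375.
P_{Mesa} = 247 − 3·29.6875 − 2·26.4375 = 105.0625.

105.0625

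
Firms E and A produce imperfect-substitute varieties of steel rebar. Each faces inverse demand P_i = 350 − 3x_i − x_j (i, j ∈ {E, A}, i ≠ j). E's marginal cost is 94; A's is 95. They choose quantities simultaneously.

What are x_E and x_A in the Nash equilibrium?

36.6, 36.4

Firm E's profit: π = x_E(350 − 3x_E − x_A) − 94x_E.
∂π/∂x_E = 256 − 6x_E − x_A = 0 ⇒ x_E = 128/3 − (1/6)x_A.
Similarly x_A = 42.5 − (1/6)x_E.
Plugging x_A into E's best response: x_E = 128/3 − (1/6)(42.5 − (1/6)x_E) ⇒ (35/36)x_E = 427/12, so x_E = 36.6.
Then x_A = 42.5 − (1/6)·36.6 = 36.4.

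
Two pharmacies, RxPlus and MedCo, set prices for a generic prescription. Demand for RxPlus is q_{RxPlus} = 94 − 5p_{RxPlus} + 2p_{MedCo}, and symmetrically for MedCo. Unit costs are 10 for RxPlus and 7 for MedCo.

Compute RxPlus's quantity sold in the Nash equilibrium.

RxPlus's profit: π = (p_{RxPlus} − 10)(94 − 5p_{RxPlus} + 2p_{MedCo}).
∂π/∂p_{RxPlus} = 144 − 10p_{RxPlus} + 2p_{MedCo} = 0 ⇒ p_{RxPlus} = 14.4 + 0.2p_{MedCo}.
Similarly p_{MedCo} = 12.9 + 0.2p_{RxPlus}.
Substituting the second reaction function into the first: p_{RxPlus} = 14.4 + 0.2(12.9 + 0.2p_{RxPlus}), which gives 0.96p_{RxPlus} = 16.98 ⇒ p_{RxPlus} = 17.6875.
Then p_{MedCo} = 12.9 + 0.2·17.6875 = 16.4375.
q_{RxPlus} = 94 − 5·17.6875 + 2·16.4375 = 38.4375.

38.4375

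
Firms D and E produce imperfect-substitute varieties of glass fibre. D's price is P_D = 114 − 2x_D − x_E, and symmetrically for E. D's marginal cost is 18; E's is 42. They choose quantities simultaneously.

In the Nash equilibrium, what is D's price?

59.6

Firm D's profit: π = x_D(114 − 2x_D − x_E) − 18x_D.
∂π/∂x_D = 96 − 4x_D − x_E = 0 ⇒ x_D = 24 − 0.25x_E.
Similarly x_E = 18 − 0.25x_D.
Solving the two reaction functions simultaneously: (1 − (−0.25)(−0.25))x_D = 24 − 0.25·18, so 0.9375x_D = 19.5 and x_D = 20.8.
Then x_E = 18 − 0.25·20.8 = 12.8.
P_D = 114 − 2·20.8 − 12.8 = 59.6.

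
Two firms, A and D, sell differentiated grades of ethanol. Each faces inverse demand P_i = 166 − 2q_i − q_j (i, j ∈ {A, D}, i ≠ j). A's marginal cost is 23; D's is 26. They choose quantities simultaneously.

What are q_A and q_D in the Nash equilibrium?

28.8, 27.8

Firm A's profit: π = q_A(166 − 2q_A − q_D) − 23q_A.
∂π/∂q_A = 143 − 4q_A − q_D = 0 ⇒ q_A = 35.75 − 0.25q_D.
Similarly q_D = 35 − 0.25q_A.
Substituting the second reaction function into the first: q_A = 35.75 − 0.25(35 − 0.25q_A), which gives 0.9375q_A = 27 ⇒ q_A = 28.8.
Then q_D = 35 − 0.25·28.8 = 27.8.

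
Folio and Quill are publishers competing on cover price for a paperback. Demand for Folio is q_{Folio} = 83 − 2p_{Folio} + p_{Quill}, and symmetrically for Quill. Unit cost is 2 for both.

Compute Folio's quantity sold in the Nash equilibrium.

54

Folio's profit: π = (p_{Folio} − 2)(83 − 2p_{Folio} + p_{Quill}).
∂π/∂p_{Folio} = 87 − 4p_{Folio} + p_{Quill} = 0 ⇒ p_{Folio} = 21.75 + 0.25p_{Quill}.
The game is symmetric, so in equilibrium p_{Quill} = p_{Folio}: the reaction function gives 0.75p_{Folio} = 21.75, hence p_{Folio} = 29.
q_{Folio} = 83 − 2·29 + 29 = 54.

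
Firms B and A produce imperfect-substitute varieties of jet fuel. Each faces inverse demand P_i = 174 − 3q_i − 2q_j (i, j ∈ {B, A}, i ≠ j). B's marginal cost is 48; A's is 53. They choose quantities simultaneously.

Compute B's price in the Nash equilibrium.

Firm B's profit: π = q_B(174 − 3q_B − 2q_A) − 48q_B.
∂π/∂q_B = 126 − 6q_B − 2q_A = 0 ⇒ q_B = 21 − (1/3)q_A.
Similarly q_A = 121/6 − (1/3)q_B.
Solving the two reaction functions simultaneously: (1 − (−1/3)(−1/3))q_B = 21 − (1/3)·(121/6), so (8/9)q_B = 257/18 and q_B = 16.0625.
Then q_A = 121/6 − (1/3)·16.0625 = 14.8125.
P_B = 174 − 3·16.0625 − 2·14.8125 = 96.1875.

96.1875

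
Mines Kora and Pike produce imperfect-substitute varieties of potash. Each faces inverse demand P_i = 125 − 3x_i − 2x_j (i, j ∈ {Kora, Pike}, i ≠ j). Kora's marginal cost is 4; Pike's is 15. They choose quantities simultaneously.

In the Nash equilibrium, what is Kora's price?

Mine Kora's profit: π = x_{Kora}(125 − 3x_{Kora} − 2x_{Pike}) − 4x_{Kora}.
∂π/∂x_{Kora} = 121 − 6x_{Kora} − 2x_{Pike} = 0 ⇒ x_{Kora} = 121/6 − (1/3)x_{Pike}.
Similarly x_{Pike} = 55/3 − (1/3)x_{Kora}.
Solving the two reaction functions simultaneously: (1 − (−1/3)(−1/3))x_{Kora} = 121/6 − (1/3)·(55/3), so (8/9)x_{Kora} = 253/18 and x_{Kora} = 15.8125.
Then x_{Pike} = 55/3 − (1/3)·15.8125 = 13.0625.
P_{Kora} = 125 − 3·15.8125 − 2·13.0625 = 51.4375.

51.4375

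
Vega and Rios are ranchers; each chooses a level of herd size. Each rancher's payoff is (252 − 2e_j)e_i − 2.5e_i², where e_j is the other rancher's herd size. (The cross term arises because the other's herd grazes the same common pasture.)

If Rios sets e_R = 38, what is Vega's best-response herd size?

35.2

Vega's payoff is (252 − 2e_R)e_V − 2.5e_V².
∂π/∂e_V = 252 − 2e_R − 5e_V = 0, so e_V = 50.4 − 0.4e_R.
At e_R = 38: e_V = 50.4 − 0.4·38 = 35.2.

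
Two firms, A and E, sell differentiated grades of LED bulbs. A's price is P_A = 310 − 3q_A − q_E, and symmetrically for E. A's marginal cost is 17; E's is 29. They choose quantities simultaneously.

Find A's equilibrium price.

Firm A's profit: π = q_A(310 − 3q_A − q_E) − 17q_A.
∂π/∂q_A = 293 − 6q_A − q_E = 0 ⇒ q_A = 293/6 − (1/6)q_E.
Similarly q_E = 281/6 − (1/6)q_A.
Solving the two reaction functions simultaneously: (1 − (−1/6)(−1/6))q_A = 293/6 − (1/6)·(281/6), so (35/36)q_A = 1477/36 and q_A = 42.2.
Then q_E = 281/6 − (1/6)·42.2 = 39.8.
P_A = 310 − 3·42.2 − 39.8 = 143.6.

143.6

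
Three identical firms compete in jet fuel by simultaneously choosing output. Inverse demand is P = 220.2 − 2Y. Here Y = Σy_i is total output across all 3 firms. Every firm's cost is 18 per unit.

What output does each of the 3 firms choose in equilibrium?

A representative firm's profit is π_i = y_i(220.2 − 2Y) − 18y_i, with Y = y_i + Σ_{j≠i} y_j.
First-order condition: 202.2 − 4y_i − 2Σ_{j≠i} y_j = 0.
Imposing symmetry (y_j = y for all j) turns Σ_{j≠i} y_j into 2y, so 202.2 = 8y and y = 25.275.

25.275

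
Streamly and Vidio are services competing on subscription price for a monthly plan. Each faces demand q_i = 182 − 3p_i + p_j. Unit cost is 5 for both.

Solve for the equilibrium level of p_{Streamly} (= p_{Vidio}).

Streamly's profit: π = (p_{Streamly} − 5)(182 − 3p_{Streamly} + p_{Vidio}).
∂π/∂p_{Streamly} = 197 − 6p_{Streamly} + p_{Vidio} = 0 ⇒ p_{Streamly} = 197/6 + (1/6)p_{Vidio}.
Setting p_{Streamly} = p_{Vidio} in the reaction function: p_{Streamly} = 197/6 + (1/6)p_{Streamly}, so p_{Streamly} = (197/6) / (5/6) = 39.4.

39.4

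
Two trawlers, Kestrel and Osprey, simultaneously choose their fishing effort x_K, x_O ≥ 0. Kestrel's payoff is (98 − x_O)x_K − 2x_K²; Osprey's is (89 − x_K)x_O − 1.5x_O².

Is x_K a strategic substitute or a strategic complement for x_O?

Expanding Kestrel's payoff: 98x_K − x_Ox_K − 2x_K².
∂π/∂x_K = 98 − x_O − 4x_K = 0, so x_K = 24.5 − 0.25x_O.
The best-response slope dx_K/dx_O = −0.25 < 0: the reaction function is downward-sloping, so the choices are strategic substitutes.

strategic substitutes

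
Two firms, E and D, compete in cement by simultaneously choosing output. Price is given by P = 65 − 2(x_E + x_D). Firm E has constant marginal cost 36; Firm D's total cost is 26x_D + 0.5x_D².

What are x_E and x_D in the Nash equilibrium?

4.1875, 6.125

Firm E's profit: π = x_E(65 − 2(x_E + x_D)) − 36x_E.
∂π/∂x_E = 29 − 4x_E − 2x_D = 0, so x_E = 7.25 − 0.5x_D.
For D: ∂π/∂x_D = 39 − 5x_D − 2x_E = 0 ⇒ x_D = 7.8 − 0.4x_E.
Plugging x_D into E's best response: x_E = 7.25 − 0.5(7.8 − 0.4x_E) ⇒ 0.8x_E = 3.35, so x_E = 4.1875.
Then x_D = 7.8 − 0.4·4.1875 = 6.125.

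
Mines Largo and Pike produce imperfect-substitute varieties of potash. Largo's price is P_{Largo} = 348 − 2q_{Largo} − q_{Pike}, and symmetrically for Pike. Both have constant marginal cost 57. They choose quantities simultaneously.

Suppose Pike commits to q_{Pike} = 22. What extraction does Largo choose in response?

67.25

Mine Largo's profit: π = q_{Largo}(348 − 2q_{Largo} − q_{Pike}) − 57q_{Largo}.
∂π/∂q_{Largo} = 291 − 4q_{Largo} − q_{Pike} = 0 ⇒ q_{Largo} = 72.75 − 0.25q_{Pike}.
At q_{Pike} = 22: q_{Largo} = 72.75 − 0.25·22 = 67.25.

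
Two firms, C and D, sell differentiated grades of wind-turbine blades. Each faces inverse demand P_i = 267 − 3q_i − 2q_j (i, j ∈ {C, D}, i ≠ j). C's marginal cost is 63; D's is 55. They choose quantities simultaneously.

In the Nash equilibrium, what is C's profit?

1875

Firm C's profit: π = q_C(267 − 3q_C − 2q_D) − 63q_C.
∂π/∂q_C = 204 − 6q_C − 2q_D = 0 ⇒ q_C = 34 − (1/3)q_D.
Similarly q_D = 106/3 − (1/3)q_C.
Plugging q_D into C's best response: q_C = 34 − (1/3)(106/3 − (1/3)q_C) ⇒ (8/9)q_C = 200/9, so q_C = 25.
Then q_D = 106/3 − (1/3)·25 = 27.
P_C = 267 − 3·25 − 2·27 = 138.
Profit = (138 − 63)·25 = 1875.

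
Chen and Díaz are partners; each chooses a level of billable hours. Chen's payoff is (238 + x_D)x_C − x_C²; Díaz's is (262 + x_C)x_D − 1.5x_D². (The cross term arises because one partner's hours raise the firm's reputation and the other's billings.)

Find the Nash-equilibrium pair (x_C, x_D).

195.2, 152.4

Expanding Chen's payoff: 238x_C + x_Dx_C − x_C².
∂π/∂x_C = 238 + x_D − 2x_C = 0, so x_C = 119 + 0.5x_D.
Likewise for Díaz: x_D = 262/3 + (1/3)x_C.
Solving the two reaction functions simultaneously: (1 − (0.5)(1/3))x_C = 119 + 0.5·(262/3), so (5/6)x_C = 488/3 and x_C = 195.2.
Then x_D = 262/3 + (1/3)·195.2 = 152.4.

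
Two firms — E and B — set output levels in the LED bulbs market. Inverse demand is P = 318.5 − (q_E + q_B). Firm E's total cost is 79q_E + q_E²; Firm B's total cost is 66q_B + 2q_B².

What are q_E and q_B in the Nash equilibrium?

Firm E's profit: π = q_E(318.5 − (q_E + q_B)) − 79q_E − q_E².
∂π/∂q_E = 239.5 − 4q_E − q_B = 0, so q_E = 59.875 − 0.25q_B.
For B: ∂π/∂q_B = 252.5 − 6q_B − q_E = 0 ⇒ q_B = 505/12 − (1/6)q_E.
Solving the two reaction functions simultaneously: (1 − (−0.25)(−1/6))q_E = 59.875 − 0.25·(505/12), so (23/24)q_E = 2369/48 and q_E = 51.5.
Then q_B = 505/12 − (1/6)·51.5 = 33.5.

51.5, 33.5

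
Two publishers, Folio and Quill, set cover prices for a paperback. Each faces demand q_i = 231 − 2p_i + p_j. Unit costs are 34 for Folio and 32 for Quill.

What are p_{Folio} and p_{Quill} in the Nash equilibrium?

Folio's profit: π = (p_{Folio} − 34)(231 − 2p_{Folio} + p_{Quill}).
∂π/∂p_{Folio} = 299 − 4p_{Folio} + p_{Quill} = 0 ⇒ p_{Folio} = 74.75 + 0.25p_{Quill}.
Similarly p_{Quill} = 73.75 + 0.25p_{Folio}.
Substituting the second reaction function into the first: p_{Folio} = 74.75 + 0.25(73.75 + 0.25p_{Folio}), which gives 0.9375p_{Folio} = 93.1875 ⇒ p_{Folio} = 99.4.
Then p_{Quill} = 73.75 + 0.25·99.4 = 98.6.

99.4, 98.6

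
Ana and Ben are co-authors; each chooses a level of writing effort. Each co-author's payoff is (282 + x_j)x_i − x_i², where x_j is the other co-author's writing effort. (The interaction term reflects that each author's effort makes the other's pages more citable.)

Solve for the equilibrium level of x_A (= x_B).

Ana's payoff is (282 + x_B)x_A − x_A².
∂π/∂x_A = 282 + x_B − 2x_A = 0, so x_A = 141 + 0.5x_B.
By symmetry x_B = x_A; substituting into the reaction function, 0.5x_A = 141 and x_A = 282.

282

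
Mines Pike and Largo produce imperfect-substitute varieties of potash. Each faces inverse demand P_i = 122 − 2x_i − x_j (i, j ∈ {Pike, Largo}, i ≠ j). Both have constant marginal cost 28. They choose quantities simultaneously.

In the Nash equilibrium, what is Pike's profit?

Mine Pike's profit: π = x_{Pike}(122 − 2x_{Pike} − x_{Largo}) − 28x_{Pike}.
∂π/∂x_{Pike} = 94 − 4x_{Pike} − x_{Largo} = 0 ⇒ x_{Pike} = 23.5 − 0.25x_{Largo}.
The game is symmetric, so in equilibrium x_{Largo} = x_{Pike}: the reaction function gives 1.25x_{Pike} = 23.5, hence x_{Pike} = 18.8.
P_{Pike} = 122 − 2·18.8 − 18.8 = 65.6.
Profit = (65.6 − 28)·18.8 = 706.88.

706.88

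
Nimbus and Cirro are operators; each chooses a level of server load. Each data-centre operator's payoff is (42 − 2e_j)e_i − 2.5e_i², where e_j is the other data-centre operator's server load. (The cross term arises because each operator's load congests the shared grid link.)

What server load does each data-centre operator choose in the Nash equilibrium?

6

Nimbus's payoff is (42 − 2e_C)e_N − 2.5e_N².
∂π/∂e_N = 42 − 2e_C − 5e_N = 0, so e_N = 8.4 − 0.4e_C.
The game is symmetric, so in equilibrium e_C = e_N: the reaction function gives 1.4e_N = 8.4, hence e_N = 6.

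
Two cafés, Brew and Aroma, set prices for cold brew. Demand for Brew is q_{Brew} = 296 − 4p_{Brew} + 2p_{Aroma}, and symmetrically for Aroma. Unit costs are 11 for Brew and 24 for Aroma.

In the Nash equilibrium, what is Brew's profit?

8987.04

Brew's profit: π = (p_{Brew} − 11)(296 − 4p_{Brew} + 2p_{Aroma}).
∂π/∂p_{Brew} = 340 − 8p_{Brew} + 2p_{Aroma} = 0 ⇒ p_{Brew} = 42.5 + 0.25p_{Aroma}.
Similarly p_{Aroma} = 49 + 0.25p_{Brew}.
Solving the two reaction functions simultaneously: (1 − (0.25)(0.25))p_{Brew} = 42.5 + 0.25·49, so 0.9375p_{Brew} = 54.75 and p_{Brew} = 58.4.
Then p_{Aroma} = 49 + 0.25·58.4 = 63.6.
q_{Brew} = 296 − 4·58.4 + 2·63.6 = 189.6.
Profit = (58.4 − 11)·189.6 = 8987.04.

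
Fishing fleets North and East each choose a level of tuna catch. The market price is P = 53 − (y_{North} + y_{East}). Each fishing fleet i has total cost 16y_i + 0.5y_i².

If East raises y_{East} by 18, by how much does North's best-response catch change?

Fishing fleet North's profit: π = y_{North}(53 − (y_{North} + y_{East})) − 16y_{North} − 0.5y_{North}².
∂π/∂y_{North} = 37 − 3y_{North} − y_{East} = 0, so y_{North} = 37/3 − (1/3)y_{East}.
The reaction-function slope is −1/3, so an 18-unit rise in y_{East} moves y_{North} by −1/3 × 18 = −6. North's best response falls — the actions are strategic substitutes.

-6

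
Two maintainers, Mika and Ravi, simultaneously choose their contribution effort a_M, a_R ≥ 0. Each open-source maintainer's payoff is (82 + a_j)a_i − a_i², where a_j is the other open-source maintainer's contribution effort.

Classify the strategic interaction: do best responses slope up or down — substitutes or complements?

strategic complements

Mika's payoff is (82 + a_R)a_M − a_M².
∂π/∂a_M = 82 + a_R − 2a_M = 0, so a_M = 41 + 0.5a_R.
The best-response slope da_M/da_R = 0.5 > 0: the reaction function is upward-sloping, so the choices are strategic complements.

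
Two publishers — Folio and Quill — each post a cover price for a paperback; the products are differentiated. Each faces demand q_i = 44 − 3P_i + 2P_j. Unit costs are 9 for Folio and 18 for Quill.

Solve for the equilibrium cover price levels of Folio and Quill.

19.4375, 22.8125

Folio's profit: π = (P_{Folio} − 9)(44 − 3P_{Folio} + 2P_{Quill}).
∂π/∂P_{Folio} = 71 − 6P_{Folio} + 2P_{Quill} = 0 ⇒ P_{Folio} = 71/6 + (1/3)P_{Quill}.
Similarly P_{Quill} = 49/3 + (1/3)P_{Folio}.
Plugging P_{Quill} into Folio's best response: P_{Folio} = 71/6 + (1/3)(49/3 + (1/3)P_{Folio}) ⇒ (8/9)P_{Folio} = 311/18, so P_{Folio} = 19.4375.
Then P_{Quill} = 49/3 + (1/3)·19.4375 = 22.8125.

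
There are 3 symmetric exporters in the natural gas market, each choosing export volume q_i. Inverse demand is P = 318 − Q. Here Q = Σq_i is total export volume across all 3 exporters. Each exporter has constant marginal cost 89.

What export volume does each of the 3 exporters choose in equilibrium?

57.25

A representative exporter's profit is π_i = q_i(318 − Q) − 89q_i, with Q = q_i + Σ_{j≠i} q_j.
First-order condition: 229 − 2q_i − Σ_{j≠i} q_j = 0.
In a symmetric equilibrium every exporter chooses the same q, so Σ_{j≠i} q_j = 2q. The condition becomes 229 − 4q = 0, giving q = 229/4 = 57.25.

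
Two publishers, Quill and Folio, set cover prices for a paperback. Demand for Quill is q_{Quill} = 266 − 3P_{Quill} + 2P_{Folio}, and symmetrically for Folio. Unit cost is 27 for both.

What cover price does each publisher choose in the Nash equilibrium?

86.75

Quill's profit: π = (P_{Quill} − 27)(266 − 3P_{Quill} + 2P_{Folio}).
∂π/∂P_{Quill} = 347 − 6P_{Quill} + 2P_{Folio} = 0 ⇒ P_{Quill} = 347/6 + (1/3)P_{Folio}.
Setting P_{Quill} = P_{Folio} in the reaction function: P_{Quill} = 347/6 + (1/3)P_{Quill}, so P_{Quill} = (347/6) / (2/3) = 86.75.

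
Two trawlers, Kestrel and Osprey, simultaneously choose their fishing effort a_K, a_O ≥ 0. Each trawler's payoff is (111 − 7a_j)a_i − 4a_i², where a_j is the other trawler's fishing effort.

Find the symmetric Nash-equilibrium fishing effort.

Kestrel's payoff is (111 − 7a_O)a_K − 4a_K².
∂π/∂a_K = 111 − 7a_O − 8a_K = 0, so a_K = 13.875 − 0.875a_O.
By symmetry a_O = a_K; substituting into the reaction function, 1.875a_K = 13.875 and a_K = 7.4.

7.4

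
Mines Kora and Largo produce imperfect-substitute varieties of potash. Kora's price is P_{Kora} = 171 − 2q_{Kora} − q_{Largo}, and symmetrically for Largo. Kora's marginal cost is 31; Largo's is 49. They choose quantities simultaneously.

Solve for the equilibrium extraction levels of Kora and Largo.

29.2, 23.2

Mine Kora's profit: π = q_{Kora}(171 − 2q_{Kora} − q_{Largo}) − 31q_{Kora}.
∂π/∂q_{Kora} = 140 − 4q_{Kora} − q_{Largo} = 0 ⇒ q_{Kora} = 35 − 0.25q_{Largo}.
Similarly q_{Largo} = 30.5 − 0.25q_{Kora}.
Plugging q_{Largo} into Kora's best response: q_{Kora} = 35 − 0.25(30.5 − 0.25q_{Kora}) ⇒ 0.9375q_{Kora} = 27.375, so q_{Kora} = 29.2.
Then q_{Largo} = 30.5 − 0.25·29.2 = 23.2.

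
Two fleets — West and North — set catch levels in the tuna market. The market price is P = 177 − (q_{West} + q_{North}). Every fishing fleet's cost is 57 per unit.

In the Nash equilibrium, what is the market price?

97

Fishing fleet West's profit: π = q_{West}(177 − (q_{West} + q_{North})) − 57q_{West}.
∂π/∂q_{West} = 120 − 2q_{West} − q_{North} = 0, so q_{West} = 60 − 0.5q_{North}.
Setting q_{West} = q_{North} in the reaction function: q_{West} = 60 − 0.5q_{West}, so q_{West} = 60 / 1.5 = 40.
Equilibrium price: P = 177 − 80 = 97.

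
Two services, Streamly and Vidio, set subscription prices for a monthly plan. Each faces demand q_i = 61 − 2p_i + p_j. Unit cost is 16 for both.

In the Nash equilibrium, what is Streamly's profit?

Streamly's profit: π = (p_{Streamly} − 16)(61 − 2p_{Streamly} + p_{Vidio}).
∂π/∂p_{Streamly} = 93 − 4p_{Streamly} + p_{Vidio} = 0 ⇒ p_{Streamly} = 23.25 + 0.25p_{Vidio}.
Setting p_{Streamly} = p_{Vidio} in the reaction function: p_{Streamly} = 23.25 + 0.25p_{Streamly}, so p_{Streamly} = 23.25 / 0.75 = 31.
q_{Streamly} = 61 − 2·31 + 31 = 30.
Profit = (31 − 16)·30 = 450.

450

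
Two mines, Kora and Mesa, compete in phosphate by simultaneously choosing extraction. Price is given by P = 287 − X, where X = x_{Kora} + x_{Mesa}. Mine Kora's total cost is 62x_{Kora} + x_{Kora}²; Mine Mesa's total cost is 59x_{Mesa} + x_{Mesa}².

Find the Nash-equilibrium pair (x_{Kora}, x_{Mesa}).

44.8, 45.8

Mine Kora's profit: π = x_{Kora}(287 − (x_{Kora} + x_{Mesa})) − 62x_{Kora} − x_{Kora}².
∂π/∂x_{Kora} = 225 − 4x_{Kora} − x_{Mesa} = 0, so x_{Kora} = 56.25 − 0.25x_{Mesa}.
By the same steps for Mesa: x_{Mesa} = 57 − 0.25x_{Kora}.
Solving the two reaction functions simultaneously: (1 − (−0.25)(−0.25))x_{Kora} = 56.25 − 0.25·57, so 0.9375x_{Kora} = 42 and x_{Kora} = 44.8.
Then x_{Mesa} = 57 − 0.25·44.8 = 45.8.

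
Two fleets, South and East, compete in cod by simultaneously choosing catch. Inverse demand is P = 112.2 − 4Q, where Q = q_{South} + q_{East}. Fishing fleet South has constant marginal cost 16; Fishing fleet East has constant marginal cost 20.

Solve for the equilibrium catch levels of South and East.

8.35, 7.35

Fishing fleet South's profit: π = q_{South}(112.2 − 4(q_{South} + q_{East})) − 16q_{South}.
∂π/∂q_{South} = 96.2 − 8q_{South} − 4q_{East} = 0, so q_{South} = 12.025 − 0.5q_{East}.
By the same steps for East: q_{East} = 11.525 − 0.5q_{South}.
Solving the two reaction functions simultaneously: (1 − (−0.5)(−0.5))q_{South} = 12.025 − 0.5·11.525, so 0.75q_{South} = 6.2625 and q_{South} = 8.35.
Then q_{East} = 11.525 − 0.5·8.35 = 7.35.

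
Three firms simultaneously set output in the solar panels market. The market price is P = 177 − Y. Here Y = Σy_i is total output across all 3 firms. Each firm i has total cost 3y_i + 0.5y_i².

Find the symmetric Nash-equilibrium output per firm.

34.8

A representative firm's profit is π_i = y_i(177 − Y) − 3y_i − 0.5y_i², with Y = y_i + Σ_{j≠i} y_j.
First-order condition: 174 − 3y_i − Σ_{j≠i} y_j = 0.
With identical firms, set every y_j = y: then 174 − 3y − 2y = 0, i.e. y = 174/5 = 34.8.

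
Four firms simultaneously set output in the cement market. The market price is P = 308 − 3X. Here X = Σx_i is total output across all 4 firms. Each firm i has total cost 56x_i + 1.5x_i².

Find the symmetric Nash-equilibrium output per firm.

A representative firm's profit is π_i = x_i(308 − 3X) − 56x_i − 1.5x_i², with X = x_i + Σ_{j≠i} x_j.
First-order condition: 252 − 9x_i − 3Σ_{j≠i} x_j = 0.
Imposing symmetry (x_j = x for all j) turns Σ_{j≠i} x_j into 3x, so 252 = 18x and x = 14.

14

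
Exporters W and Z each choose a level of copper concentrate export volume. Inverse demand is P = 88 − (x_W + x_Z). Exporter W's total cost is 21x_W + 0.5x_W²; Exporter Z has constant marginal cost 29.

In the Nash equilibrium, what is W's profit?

Exporter W's profit: π = x_W(88 − (x_W + x_Z)) − 21x_W − 0.5x_W².
∂π/∂x_W = 67 − 3x_W − x_Z = 0, so x_W = 67/3 − (1/3)x_Z.
For Z: ∂π/∂x_Z = 59 − 2x_Z − x_W = 0 ⇒ x_Z = 29.5 − 0.5x_W.
Plugging x_Z into W's best response: x_W = 67/3 − (1/3)(29.5 − 0.5x_W) ⇒ (5/6)x_W = 12.5, so x_W = 15.
Then x_Z = 29.5 − 0.5·15 = 22.
Price P = 88 − 37 = 51.
W's profit: (51 − 21)·15 − 0.5(15)² = 337.5.

337.5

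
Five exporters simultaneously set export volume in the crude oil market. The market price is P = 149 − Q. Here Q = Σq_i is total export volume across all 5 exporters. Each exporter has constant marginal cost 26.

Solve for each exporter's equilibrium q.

A representative exporter's profit is π_i = q_i(149 − Q) − 26q_i, with Q = q_i + Σ_{j≠i} q_j.
First-order condition: 123 − 2q_i − Σ_{j≠i} q_j = 0.
With identical exporters, set every q_j = q: then 123 − 2q − 4q = 0, i.e. q = 123/6 = 20.5.

20.5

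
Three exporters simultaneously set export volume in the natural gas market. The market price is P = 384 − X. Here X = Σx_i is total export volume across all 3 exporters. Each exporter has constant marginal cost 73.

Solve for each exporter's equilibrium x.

77.75

A representative exporter's profit is π_i = x_i(384 − X) − 73x_i, with X = x_i + Σ_{j≠i} x_j.
First-order condition: 311 − 2x_i − Σ_{j≠i} x_j = 0.
Imposing symmetry (x_j = x for all j) turns Σ_{j≠i} x_j into 2x, so 311 = 4x and x = 77.75.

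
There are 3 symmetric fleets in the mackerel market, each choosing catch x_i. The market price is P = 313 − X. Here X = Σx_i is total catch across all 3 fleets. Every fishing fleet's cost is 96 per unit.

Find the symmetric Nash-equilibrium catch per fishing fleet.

A representative fishing fleet's profit is π_i = x_i(313 − X) − 96x_i, with X = x_i + Σ_{j≠i} x_j.
First-order condition: 217 − 2x_i − Σ_{j≠i} x_j = 0.
In a symmetric equilibrium every fishing fleet chooses the same x, so Σ_{j≠i} x_j = 2x. The condition becomes 217 − 4x = 0, giving x = 217/4 = 54.25.

54.25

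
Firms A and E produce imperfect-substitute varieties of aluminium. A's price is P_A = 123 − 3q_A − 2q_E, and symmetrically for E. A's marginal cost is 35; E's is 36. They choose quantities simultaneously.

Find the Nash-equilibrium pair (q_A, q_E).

Firm A's profit: π = q_A(123 − 3q_A − 2q_E) − 35q_A.
∂π/∂q_A = 88 − 6q_A − 2q_E = 0 ⇒ q_A = 44/3 − (1/3)q_E.
Similarly q_E = 14.5 − (1/3)q_A.
Substituting the second reaction function into the first: q_A = 44/3 − (1/3)(14.5 − (1/3)q_A), which gives (8/9)q_A = 59/6 ⇒ q_A = 11.0625.
Then q_E = 14.5 − (1/3)·11.0625 = 10.8125.

11.0625, 10.8125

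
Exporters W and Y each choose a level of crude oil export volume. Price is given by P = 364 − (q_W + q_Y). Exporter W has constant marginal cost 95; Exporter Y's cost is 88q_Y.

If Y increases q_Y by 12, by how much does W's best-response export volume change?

Exporter W's profit: π = q_W(364 − (q_W + q_Y)) − 95q_W.
∂π/∂q_W = 269 − 2q_W − q_Y = 0, so q_W = 134.5 − 0.5q_Y.
The reaction-function slope is −0.5, so a 12-unit rise in q_Y moves q_W by −0.5 × 12 = −6. W's best response falls — the actions are strategic substitutes.

-6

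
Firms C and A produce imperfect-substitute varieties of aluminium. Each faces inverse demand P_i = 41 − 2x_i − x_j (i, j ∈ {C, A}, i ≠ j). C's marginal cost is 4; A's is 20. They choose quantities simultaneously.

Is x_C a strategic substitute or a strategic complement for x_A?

Firm C's profit: π = x_C(41 − 2x_C − x_A) − 4x_C.
∂π/∂x_C = 37 − 4x_C − x_A = 0 ⇒ x_C = 9.25 − 0.25x_A.
The best-response slope dx_C/dx_A = −0.25 < 0: the reaction function is downward-sloping, so the choices are strategic substitutes.

strategic substitutes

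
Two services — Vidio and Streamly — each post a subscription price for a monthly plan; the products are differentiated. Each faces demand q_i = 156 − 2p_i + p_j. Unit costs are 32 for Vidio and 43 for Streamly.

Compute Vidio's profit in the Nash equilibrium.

Vidio's profit: π = (p_{Vidio} − 32)(156 − 2p_{Vidio} + p_{Streamly}).
∂π/∂p_{Vidio} = 220 − 4p_{Vidio} + p_{Streamly} = 0 ⇒ p_{Vidio} = 55 + 0.25p_{Streamly}.
Similarly p_{Streamly} = 60.5 + 0.25p_{Vidio}.
Substituting the second reaction function into the first: p_{Vidio} = 55 + 0.25(60.5 + 0.25p_{Vidio}), which gives 0.9375p_{Vidio} = 70.125 ⇒ p_{Vidio} = 74.8.
Then p_{Streamly} = 60.5 + 0.25·74.8 = 79.2.
q_{Vidio} = 156 − 2·74.8 + 79.2 = 85.6.
Profit = (74.8 − 32)·85.6 = 3663.68.

3663.68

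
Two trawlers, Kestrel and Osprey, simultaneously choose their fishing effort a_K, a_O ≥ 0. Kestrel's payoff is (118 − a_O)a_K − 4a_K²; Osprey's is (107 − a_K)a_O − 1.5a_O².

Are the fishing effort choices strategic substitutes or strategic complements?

strategic substitutes

Expanding Kestrel's payoff: 118a_K − a_Oa_K − 4a_K².
∂π/∂a_K = 118 − a_O − 8a_K = 0, so a_K = 14.75 − 0.125a_O.
The best-response slope da_K/da_O = −0.125 < 0: the reaction function is downward-sloping, so the choices are strategic substitutes.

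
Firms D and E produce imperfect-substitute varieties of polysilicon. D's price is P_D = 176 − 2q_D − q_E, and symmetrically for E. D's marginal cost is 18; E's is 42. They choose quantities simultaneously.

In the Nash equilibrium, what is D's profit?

Firm D's profit: π = q_D(176 − 2q_D − q_E) − 18q_D.
∂π/∂q_D = 158 − 4q_D − q_E = 0 ⇒ q_D = 39.5 − 0.25q_E.
Similarly q_E = 33.5 − 0.25q_D.
Plugging q_E into D's best response: q_D = 39.5 − 0.25(33.5 − 0.25q_D) ⇒ 0.9375q_D = 31.125, so q_D = 33.2.
Then q_E = 33.5 − 0.25·33.2 = 25.2.
P_D = 176 − 2·33.2 − 25.2 = 84.4.
Profit = (84.4 − 18)·33.2 = 2204.48.

2204.48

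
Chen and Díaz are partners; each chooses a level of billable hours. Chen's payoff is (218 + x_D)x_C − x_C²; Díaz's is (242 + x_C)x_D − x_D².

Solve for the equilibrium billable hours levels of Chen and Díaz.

Expanding Chen's payoff: 218x_C + x_Dx_C − x_C².
∂π/∂x_C = 218 + x_D − 2x_C = 0, so x_C = 109 + 0.5x_D.
Likewise for Díaz: x_D = 121 + 0.5x_C.
Solving the two reaction functions simultaneously: (1 − (0.5)(0.5))x_C = 109 + 0.5·121, so 0.75x_C = 169.5 and x_C = 226.
Then x_D = 121 + 0.5·226 = 234.

226, 234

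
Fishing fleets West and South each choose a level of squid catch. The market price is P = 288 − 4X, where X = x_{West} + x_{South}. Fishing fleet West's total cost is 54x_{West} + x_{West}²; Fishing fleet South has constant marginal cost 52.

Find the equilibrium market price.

Fishing fleet West's profit: π = x_{West}(288 − 4(x_{West} + x_{South})) − 54x_{West} − x_{West}².
∂π/∂x_{West} = 234 − 10x_{West} − 4x_{South} = 0, so x_{West} = 23.4 − 0.4x_{South}.
For South: ∂π/∂x_{South} = 236 − 8x_{South} − 4x_{West} = 0 ⇒ x_{South} = 29.5 − 0.5x_{West}.
Plugging x_{South} into West's best response: x_{West} = 23.4 − 0.4(29.5 − 0.5x_{West}) ⇒ 0.8x_{West} = 11.6, so x_{West} = 14.5.
Then x_{South} = 29.5 − 0.5·14.5 = 22.25.
Equilibrium price: P = 288 − 4·36.75 = 141.

141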